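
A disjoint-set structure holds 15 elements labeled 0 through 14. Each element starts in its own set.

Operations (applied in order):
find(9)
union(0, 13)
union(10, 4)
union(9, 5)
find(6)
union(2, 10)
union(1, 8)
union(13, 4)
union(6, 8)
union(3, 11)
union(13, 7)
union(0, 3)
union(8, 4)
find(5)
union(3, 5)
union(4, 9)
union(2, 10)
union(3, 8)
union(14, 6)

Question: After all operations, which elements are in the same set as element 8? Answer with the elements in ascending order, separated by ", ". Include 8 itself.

Answer: 0, 1, 2, 3, 4, 5, 6, 7, 8, 9, 10, 11, 13, 14

Derivation:
Step 1: find(9) -> no change; set of 9 is {9}
Step 2: union(0, 13) -> merged; set of 0 now {0, 13}
Step 3: union(10, 4) -> merged; set of 10 now {4, 10}
Step 4: union(9, 5) -> merged; set of 9 now {5, 9}
Step 5: find(6) -> no change; set of 6 is {6}
Step 6: union(2, 10) -> merged; set of 2 now {2, 4, 10}
Step 7: union(1, 8) -> merged; set of 1 now {1, 8}
Step 8: union(13, 4) -> merged; set of 13 now {0, 2, 4, 10, 13}
Step 9: union(6, 8) -> merged; set of 6 now {1, 6, 8}
Step 10: union(3, 11) -> merged; set of 3 now {3, 11}
Step 11: union(13, 7) -> merged; set of 13 now {0, 2, 4, 7, 10, 13}
Step 12: union(0, 3) -> merged; set of 0 now {0, 2, 3, 4, 7, 10, 11, 13}
Step 13: union(8, 4) -> merged; set of 8 now {0, 1, 2, 3, 4, 6, 7, 8, 10, 11, 13}
Step 14: find(5) -> no change; set of 5 is {5, 9}
Step 15: union(3, 5) -> merged; set of 3 now {0, 1, 2, 3, 4, 5, 6, 7, 8, 9, 10, 11, 13}
Step 16: union(4, 9) -> already same set; set of 4 now {0, 1, 2, 3, 4, 5, 6, 7, 8, 9, 10, 11, 13}
Step 17: union(2, 10) -> already same set; set of 2 now {0, 1, 2, 3, 4, 5, 6, 7, 8, 9, 10, 11, 13}
Step 18: union(3, 8) -> already same set; set of 3 now {0, 1, 2, 3, 4, 5, 6, 7, 8, 9, 10, 11, 13}
Step 19: union(14, 6) -> merged; set of 14 now {0, 1, 2, 3, 4, 5, 6, 7, 8, 9, 10, 11, 13, 14}
Component of 8: {0, 1, 2, 3, 4, 5, 6, 7, 8, 9, 10, 11, 13, 14}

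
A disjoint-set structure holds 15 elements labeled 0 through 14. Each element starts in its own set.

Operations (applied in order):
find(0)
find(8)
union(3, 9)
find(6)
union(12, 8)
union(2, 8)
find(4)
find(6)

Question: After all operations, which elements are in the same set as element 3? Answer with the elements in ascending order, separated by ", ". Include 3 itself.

Step 1: find(0) -> no change; set of 0 is {0}
Step 2: find(8) -> no change; set of 8 is {8}
Step 3: union(3, 9) -> merged; set of 3 now {3, 9}
Step 4: find(6) -> no change; set of 6 is {6}
Step 5: union(12, 8) -> merged; set of 12 now {8, 12}
Step 6: union(2, 8) -> merged; set of 2 now {2, 8, 12}
Step 7: find(4) -> no change; set of 4 is {4}
Step 8: find(6) -> no change; set of 6 is {6}
Component of 3: {3, 9}

Answer: 3, 9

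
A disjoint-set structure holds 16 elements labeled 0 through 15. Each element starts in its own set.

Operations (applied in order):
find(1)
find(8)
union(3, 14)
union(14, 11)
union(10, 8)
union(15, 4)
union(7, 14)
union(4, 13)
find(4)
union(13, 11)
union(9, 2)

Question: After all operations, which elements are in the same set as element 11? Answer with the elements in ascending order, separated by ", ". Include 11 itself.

Step 1: find(1) -> no change; set of 1 is {1}
Step 2: find(8) -> no change; set of 8 is {8}
Step 3: union(3, 14) -> merged; set of 3 now {3, 14}
Step 4: union(14, 11) -> merged; set of 14 now {3, 11, 14}
Step 5: union(10, 8) -> merged; set of 10 now {8, 10}
Step 6: union(15, 4) -> merged; set of 15 now {4, 15}
Step 7: union(7, 14) -> merged; set of 7 now {3, 7, 11, 14}
Step 8: union(4, 13) -> merged; set of 4 now {4, 13, 15}
Step 9: find(4) -> no change; set of 4 is {4, 13, 15}
Step 10: union(13, 11) -> merged; set of 13 now {3, 4, 7, 11, 13, 14, 15}
Step 11: union(9, 2) -> merged; set of 9 now {2, 9}
Component of 11: {3, 4, 7, 11, 13, 14, 15}

Answer: 3, 4, 7, 11, 13, 14, 15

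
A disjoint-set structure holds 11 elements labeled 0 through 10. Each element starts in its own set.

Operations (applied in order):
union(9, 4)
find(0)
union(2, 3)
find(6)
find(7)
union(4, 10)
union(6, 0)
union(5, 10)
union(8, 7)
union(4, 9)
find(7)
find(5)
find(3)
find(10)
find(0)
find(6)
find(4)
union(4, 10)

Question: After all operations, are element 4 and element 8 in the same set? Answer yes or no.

Step 1: union(9, 4) -> merged; set of 9 now {4, 9}
Step 2: find(0) -> no change; set of 0 is {0}
Step 3: union(2, 3) -> merged; set of 2 now {2, 3}
Step 4: find(6) -> no change; set of 6 is {6}
Step 5: find(7) -> no change; set of 7 is {7}
Step 6: union(4, 10) -> merged; set of 4 now {4, 9, 10}
Step 7: union(6, 0) -> merged; set of 6 now {0, 6}
Step 8: union(5, 10) -> merged; set of 5 now {4, 5, 9, 10}
Step 9: union(8, 7) -> merged; set of 8 now {7, 8}
Step 10: union(4, 9) -> already same set; set of 4 now {4, 5, 9, 10}
Step 11: find(7) -> no change; set of 7 is {7, 8}
Step 12: find(5) -> no change; set of 5 is {4, 5, 9, 10}
Step 13: find(3) -> no change; set of 3 is {2, 3}
Step 14: find(10) -> no change; set of 10 is {4, 5, 9, 10}
Step 15: find(0) -> no change; set of 0 is {0, 6}
Step 16: find(6) -> no change; set of 6 is {0, 6}
Step 17: find(4) -> no change; set of 4 is {4, 5, 9, 10}
Step 18: union(4, 10) -> already same set; set of 4 now {4, 5, 9, 10}
Set of 4: {4, 5, 9, 10}; 8 is not a member.

Answer: no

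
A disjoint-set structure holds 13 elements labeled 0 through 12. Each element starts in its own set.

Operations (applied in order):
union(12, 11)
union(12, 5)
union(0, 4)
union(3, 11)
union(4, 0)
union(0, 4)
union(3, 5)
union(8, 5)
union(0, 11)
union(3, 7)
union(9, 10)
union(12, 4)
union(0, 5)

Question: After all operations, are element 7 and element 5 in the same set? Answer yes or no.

Answer: yes

Derivation:
Step 1: union(12, 11) -> merged; set of 12 now {11, 12}
Step 2: union(12, 5) -> merged; set of 12 now {5, 11, 12}
Step 3: union(0, 4) -> merged; set of 0 now {0, 4}
Step 4: union(3, 11) -> merged; set of 3 now {3, 5, 11, 12}
Step 5: union(4, 0) -> already same set; set of 4 now {0, 4}
Step 6: union(0, 4) -> already same set; set of 0 now {0, 4}
Step 7: union(3, 5) -> already same set; set of 3 now {3, 5, 11, 12}
Step 8: union(8, 5) -> merged; set of 8 now {3, 5, 8, 11, 12}
Step 9: union(0, 11) -> merged; set of 0 now {0, 3, 4, 5, 8, 11, 12}
Step 10: union(3, 7) -> merged; set of 3 now {0, 3, 4, 5, 7, 8, 11, 12}
Step 11: union(9, 10) -> merged; set of 9 now {9, 10}
Step 12: union(12, 4) -> already same set; set of 12 now {0, 3, 4, 5, 7, 8, 11, 12}
Step 13: union(0, 5) -> already same set; set of 0 now {0, 3, 4, 5, 7, 8, 11, 12}
Set of 7: {0, 3, 4, 5, 7, 8, 11, 12}; 5 is a member.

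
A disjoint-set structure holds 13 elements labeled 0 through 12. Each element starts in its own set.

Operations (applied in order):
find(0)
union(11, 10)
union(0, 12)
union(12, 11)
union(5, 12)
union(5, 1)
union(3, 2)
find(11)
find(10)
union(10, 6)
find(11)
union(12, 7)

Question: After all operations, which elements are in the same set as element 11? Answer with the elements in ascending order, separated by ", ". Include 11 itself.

Step 1: find(0) -> no change; set of 0 is {0}
Step 2: union(11, 10) -> merged; set of 11 now {10, 11}
Step 3: union(0, 12) -> merged; set of 0 now {0, 12}
Step 4: union(12, 11) -> merged; set of 12 now {0, 10, 11, 12}
Step 5: union(5, 12) -> merged; set of 5 now {0, 5, 10, 11, 12}
Step 6: union(5, 1) -> merged; set of 5 now {0, 1, 5, 10, 11, 12}
Step 7: union(3, 2) -> merged; set of 3 now {2, 3}
Step 8: find(11) -> no change; set of 11 is {0, 1, 5, 10, 11, 12}
Step 9: find(10) -> no change; set of 10 is {0, 1, 5, 10, 11, 12}
Step 10: union(10, 6) -> merged; set of 10 now {0, 1, 5, 6, 10, 11, 12}
Step 11: find(11) -> no change; set of 11 is {0, 1, 5, 6, 10, 11, 12}
Step 12: union(12, 7) -> merged; set of 12 now {0, 1, 5, 6, 7, 10, 11, 12}
Component of 11: {0, 1, 5, 6, 7, 10, 11, 12}

Answer: 0, 1, 5, 6, 7, 10, 11, 12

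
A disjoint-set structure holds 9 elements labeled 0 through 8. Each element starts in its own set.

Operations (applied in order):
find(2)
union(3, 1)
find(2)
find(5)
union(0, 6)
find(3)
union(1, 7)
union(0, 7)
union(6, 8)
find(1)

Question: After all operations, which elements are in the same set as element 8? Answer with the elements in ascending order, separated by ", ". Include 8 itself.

Step 1: find(2) -> no change; set of 2 is {2}
Step 2: union(3, 1) -> merged; set of 3 now {1, 3}
Step 3: find(2) -> no change; set of 2 is {2}
Step 4: find(5) -> no change; set of 5 is {5}
Step 5: union(0, 6) -> merged; set of 0 now {0, 6}
Step 6: find(3) -> no change; set of 3 is {1, 3}
Step 7: union(1, 7) -> merged; set of 1 now {1, 3, 7}
Step 8: union(0, 7) -> merged; set of 0 now {0, 1, 3, 6, 7}
Step 9: union(6, 8) -> merged; set of 6 now {0, 1, 3, 6, 7, 8}
Step 10: find(1) -> no change; set of 1 is {0, 1, 3, 6, 7, 8}
Component of 8: {0, 1, 3, 6, 7, 8}

Answer: 0, 1, 3, 6, 7, 8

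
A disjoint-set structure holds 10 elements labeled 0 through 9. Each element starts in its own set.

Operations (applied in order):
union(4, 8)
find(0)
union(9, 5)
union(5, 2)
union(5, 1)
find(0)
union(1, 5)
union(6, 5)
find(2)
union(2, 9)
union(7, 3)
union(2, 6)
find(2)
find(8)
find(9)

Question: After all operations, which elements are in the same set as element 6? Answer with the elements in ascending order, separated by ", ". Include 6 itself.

Answer: 1, 2, 5, 6, 9

Derivation:
Step 1: union(4, 8) -> merged; set of 4 now {4, 8}
Step 2: find(0) -> no change; set of 0 is {0}
Step 3: union(9, 5) -> merged; set of 9 now {5, 9}
Step 4: union(5, 2) -> merged; set of 5 now {2, 5, 9}
Step 5: union(5, 1) -> merged; set of 5 now {1, 2, 5, 9}
Step 6: find(0) -> no change; set of 0 is {0}
Step 7: union(1, 5) -> already same set; set of 1 now {1, 2, 5, 9}
Step 8: union(6, 5) -> merged; set of 6 now {1, 2, 5, 6, 9}
Step 9: find(2) -> no change; set of 2 is {1, 2, 5, 6, 9}
Step 10: union(2, 9) -> already same set; set of 2 now {1, 2, 5, 6, 9}
Step 11: union(7, 3) -> merged; set of 7 now {3, 7}
Step 12: union(2, 6) -> already same set; set of 2 now {1, 2, 5, 6, 9}
Step 13: find(2) -> no change; set of 2 is {1, 2, 5, 6, 9}
Step 14: find(8) -> no change; set of 8 is {4, 8}
Step 15: find(9) -> no change; set of 9 is {1, 2, 5, 6, 9}
Component of 6: {1, 2, 5, 6, 9}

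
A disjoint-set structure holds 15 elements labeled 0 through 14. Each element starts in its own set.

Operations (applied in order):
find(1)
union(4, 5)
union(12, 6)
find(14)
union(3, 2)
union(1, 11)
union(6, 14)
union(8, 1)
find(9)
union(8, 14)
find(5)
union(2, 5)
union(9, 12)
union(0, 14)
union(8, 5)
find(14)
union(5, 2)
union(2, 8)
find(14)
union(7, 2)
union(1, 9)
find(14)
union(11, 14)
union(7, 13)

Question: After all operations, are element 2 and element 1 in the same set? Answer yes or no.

Answer: yes

Derivation:
Step 1: find(1) -> no change; set of 1 is {1}
Step 2: union(4, 5) -> merged; set of 4 now {4, 5}
Step 3: union(12, 6) -> merged; set of 12 now {6, 12}
Step 4: find(14) -> no change; set of 14 is {14}
Step 5: union(3, 2) -> merged; set of 3 now {2, 3}
Step 6: union(1, 11) -> merged; set of 1 now {1, 11}
Step 7: union(6, 14) -> merged; set of 6 now {6, 12, 14}
Step 8: union(8, 1) -> merged; set of 8 now {1, 8, 11}
Step 9: find(9) -> no change; set of 9 is {9}
Step 10: union(8, 14) -> merged; set of 8 now {1, 6, 8, 11, 12, 14}
Step 11: find(5) -> no change; set of 5 is {4, 5}
Step 12: union(2, 5) -> merged; set of 2 now {2, 3, 4, 5}
Step 13: union(9, 12) -> merged; set of 9 now {1, 6, 8, 9, 11, 12, 14}
Step 14: union(0, 14) -> merged; set of 0 now {0, 1, 6, 8, 9, 11, 12, 14}
Step 15: union(8, 5) -> merged; set of 8 now {0, 1, 2, 3, 4, 5, 6, 8, 9, 11, 12, 14}
Step 16: find(14) -> no change; set of 14 is {0, 1, 2, 3, 4, 5, 6, 8, 9, 11, 12, 14}
Step 17: union(5, 2) -> already same set; set of 5 now {0, 1, 2, 3, 4, 5, 6, 8, 9, 11, 12, 14}
Step 18: union(2, 8) -> already same set; set of 2 now {0, 1, 2, 3, 4, 5, 6, 8, 9, 11, 12, 14}
Step 19: find(14) -> no change; set of 14 is {0, 1, 2, 3, 4, 5, 6, 8, 9, 11, 12, 14}
Step 20: union(7, 2) -> merged; set of 7 now {0, 1, 2, 3, 4, 5, 6, 7, 8, 9, 11, 12, 14}
Step 21: union(1, 9) -> already same set; set of 1 now {0, 1, 2, 3, 4, 5, 6, 7, 8, 9, 11, 12, 14}
Step 22: find(14) -> no change; set of 14 is {0, 1, 2, 3, 4, 5, 6, 7, 8, 9, 11, 12, 14}
Step 23: union(11, 14) -> already same set; set of 11 now {0, 1, 2, 3, 4, 5, 6, 7, 8, 9, 11, 12, 14}
Step 24: union(7, 13) -> merged; set of 7 now {0, 1, 2, 3, 4, 5, 6, 7, 8, 9, 11, 12, 13, 14}
Set of 2: {0, 1, 2, 3, 4, 5, 6, 7, 8, 9, 11, 12, 13, 14}; 1 is a member.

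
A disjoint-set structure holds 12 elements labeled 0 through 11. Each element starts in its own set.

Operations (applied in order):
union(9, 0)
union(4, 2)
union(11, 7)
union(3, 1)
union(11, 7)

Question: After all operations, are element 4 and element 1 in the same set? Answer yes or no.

Step 1: union(9, 0) -> merged; set of 9 now {0, 9}
Step 2: union(4, 2) -> merged; set of 4 now {2, 4}
Step 3: union(11, 7) -> merged; set of 11 now {7, 11}
Step 4: union(3, 1) -> merged; set of 3 now {1, 3}
Step 5: union(11, 7) -> already same set; set of 11 now {7, 11}
Set of 4: {2, 4}; 1 is not a member.

Answer: no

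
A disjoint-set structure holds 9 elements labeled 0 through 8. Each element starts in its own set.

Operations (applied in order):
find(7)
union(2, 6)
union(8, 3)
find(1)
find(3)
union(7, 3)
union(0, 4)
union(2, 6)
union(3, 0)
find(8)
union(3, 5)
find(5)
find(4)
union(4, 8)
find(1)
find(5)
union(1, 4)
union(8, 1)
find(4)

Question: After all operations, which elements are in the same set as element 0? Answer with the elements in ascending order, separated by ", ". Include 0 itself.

Answer: 0, 1, 3, 4, 5, 7, 8

Derivation:
Step 1: find(7) -> no change; set of 7 is {7}
Step 2: union(2, 6) -> merged; set of 2 now {2, 6}
Step 3: union(8, 3) -> merged; set of 8 now {3, 8}
Step 4: find(1) -> no change; set of 1 is {1}
Step 5: find(3) -> no change; set of 3 is {3, 8}
Step 6: union(7, 3) -> merged; set of 7 now {3, 7, 8}
Step 7: union(0, 4) -> merged; set of 0 now {0, 4}
Step 8: union(2, 6) -> already same set; set of 2 now {2, 6}
Step 9: union(3, 0) -> merged; set of 3 now {0, 3, 4, 7, 8}
Step 10: find(8) -> no change; set of 8 is {0, 3, 4, 7, 8}
Step 11: union(3, 5) -> merged; set of 3 now {0, 3, 4, 5, 7, 8}
Step 12: find(5) -> no change; set of 5 is {0, 3, 4, 5, 7, 8}
Step 13: find(4) -> no change; set of 4 is {0, 3, 4, 5, 7, 8}
Step 14: union(4, 8) -> already same set; set of 4 now {0, 3, 4, 5, 7, 8}
Step 15: find(1) -> no change; set of 1 is {1}
Step 16: find(5) -> no change; set of 5 is {0, 3, 4, 5, 7, 8}
Step 17: union(1, 4) -> merged; set of 1 now {0, 1, 3, 4, 5, 7, 8}
Step 18: union(8, 1) -> already same set; set of 8 now {0, 1, 3, 4, 5, 7, 8}
Step 19: find(4) -> no change; set of 4 is {0, 1, 3, 4, 5, 7, 8}
Component of 0: {0, 1, 3, 4, 5, 7, 8}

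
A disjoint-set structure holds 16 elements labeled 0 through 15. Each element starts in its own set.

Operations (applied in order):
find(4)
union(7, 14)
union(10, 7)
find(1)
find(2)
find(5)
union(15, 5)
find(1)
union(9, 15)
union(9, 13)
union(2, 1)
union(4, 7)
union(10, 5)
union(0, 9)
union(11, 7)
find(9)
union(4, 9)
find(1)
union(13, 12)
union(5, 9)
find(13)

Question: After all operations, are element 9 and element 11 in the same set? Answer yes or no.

Step 1: find(4) -> no change; set of 4 is {4}
Step 2: union(7, 14) -> merged; set of 7 now {7, 14}
Step 3: union(10, 7) -> merged; set of 10 now {7, 10, 14}
Step 4: find(1) -> no change; set of 1 is {1}
Step 5: find(2) -> no change; set of 2 is {2}
Step 6: find(5) -> no change; set of 5 is {5}
Step 7: union(15, 5) -> merged; set of 15 now {5, 15}
Step 8: find(1) -> no change; set of 1 is {1}
Step 9: union(9, 15) -> merged; set of 9 now {5, 9, 15}
Step 10: union(9, 13) -> merged; set of 9 now {5, 9, 13, 15}
Step 11: union(2, 1) -> merged; set of 2 now {1, 2}
Step 12: union(4, 7) -> merged; set of 4 now {4, 7, 10, 14}
Step 13: union(10, 5) -> merged; set of 10 now {4, 5, 7, 9, 10, 13, 14, 15}
Step 14: union(0, 9) -> merged; set of 0 now {0, 4, 5, 7, 9, 10, 13, 14, 15}
Step 15: union(11, 7) -> merged; set of 11 now {0, 4, 5, 7, 9, 10, 11, 13, 14, 15}
Step 16: find(9) -> no change; set of 9 is {0, 4, 5, 7, 9, 10, 11, 13, 14, 15}
Step 17: union(4, 9) -> already same set; set of 4 now {0, 4, 5, 7, 9, 10, 11, 13, 14, 15}
Step 18: find(1) -> no change; set of 1 is {1, 2}
Step 19: union(13, 12) -> merged; set of 13 now {0, 4, 5, 7, 9, 10, 11, 12, 13, 14, 15}
Step 20: union(5, 9) -> already same set; set of 5 now {0, 4, 5, 7, 9, 10, 11, 12, 13, 14, 15}
Step 21: find(13) -> no change; set of 13 is {0, 4, 5, 7, 9, 10, 11, 12, 13, 14, 15}
Set of 9: {0, 4, 5, 7, 9, 10, 11, 12, 13, 14, 15}; 11 is a member.

Answer: yes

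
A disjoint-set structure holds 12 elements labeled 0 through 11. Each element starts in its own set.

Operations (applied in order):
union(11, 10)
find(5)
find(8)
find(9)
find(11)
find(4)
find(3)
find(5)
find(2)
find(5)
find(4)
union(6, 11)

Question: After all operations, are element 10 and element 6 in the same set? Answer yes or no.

Step 1: union(11, 10) -> merged; set of 11 now {10, 11}
Step 2: find(5) -> no change; set of 5 is {5}
Step 3: find(8) -> no change; set of 8 is {8}
Step 4: find(9) -> no change; set of 9 is {9}
Step 5: find(11) -> no change; set of 11 is {10, 11}
Step 6: find(4) -> no change; set of 4 is {4}
Step 7: find(3) -> no change; set of 3 is {3}
Step 8: find(5) -> no change; set of 5 is {5}
Step 9: find(2) -> no change; set of 2 is {2}
Step 10: find(5) -> no change; set of 5 is {5}
Step 11: find(4) -> no change; set of 4 is {4}
Step 12: union(6, 11) -> merged; set of 6 now {6, 10, 11}
Set of 10: {6, 10, 11}; 6 is a member.

Answer: yes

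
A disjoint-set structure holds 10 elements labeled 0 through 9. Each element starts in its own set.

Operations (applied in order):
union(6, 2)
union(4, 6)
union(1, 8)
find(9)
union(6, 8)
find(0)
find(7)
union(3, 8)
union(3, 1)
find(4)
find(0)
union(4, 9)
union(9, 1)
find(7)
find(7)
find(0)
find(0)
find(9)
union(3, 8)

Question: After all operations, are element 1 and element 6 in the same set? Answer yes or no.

Step 1: union(6, 2) -> merged; set of 6 now {2, 6}
Step 2: union(4, 6) -> merged; set of 4 now {2, 4, 6}
Step 3: union(1, 8) -> merged; set of 1 now {1, 8}
Step 4: find(9) -> no change; set of 9 is {9}
Step 5: union(6, 8) -> merged; set of 6 now {1, 2, 4, 6, 8}
Step 6: find(0) -> no change; set of 0 is {0}
Step 7: find(7) -> no change; set of 7 is {7}
Step 8: union(3, 8) -> merged; set of 3 now {1, 2, 3, 4, 6, 8}
Step 9: union(3, 1) -> already same set; set of 3 now {1, 2, 3, 4, 6, 8}
Step 10: find(4) -> no change; set of 4 is {1, 2, 3, 4, 6, 8}
Step 11: find(0) -> no change; set of 0 is {0}
Step 12: union(4, 9) -> merged; set of 4 now {1, 2, 3, 4, 6, 8, 9}
Step 13: union(9, 1) -> already same set; set of 9 now {1, 2, 3, 4, 6, 8, 9}
Step 14: find(7) -> no change; set of 7 is {7}
Step 15: find(7) -> no change; set of 7 is {7}
Step 16: find(0) -> no change; set of 0 is {0}
Step 17: find(0) -> no change; set of 0 is {0}
Step 18: find(9) -> no change; set of 9 is {1, 2, 3, 4, 6, 8, 9}
Step 19: union(3, 8) -> already same set; set of 3 now {1, 2, 3, 4, 6, 8, 9}
Set of 1: {1, 2, 3, 4, 6, 8, 9}; 6 is a member.

Answer: yes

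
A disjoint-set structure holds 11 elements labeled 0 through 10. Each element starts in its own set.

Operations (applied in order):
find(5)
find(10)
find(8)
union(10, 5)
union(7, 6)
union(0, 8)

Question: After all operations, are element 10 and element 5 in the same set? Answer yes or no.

Answer: yes

Derivation:
Step 1: find(5) -> no change; set of 5 is {5}
Step 2: find(10) -> no change; set of 10 is {10}
Step 3: find(8) -> no change; set of 8 is {8}
Step 4: union(10, 5) -> merged; set of 10 now {5, 10}
Step 5: union(7, 6) -> merged; set of 7 now {6, 7}
Step 6: union(0, 8) -> merged; set of 0 now {0, 8}
Set of 10: {5, 10}; 5 is a member.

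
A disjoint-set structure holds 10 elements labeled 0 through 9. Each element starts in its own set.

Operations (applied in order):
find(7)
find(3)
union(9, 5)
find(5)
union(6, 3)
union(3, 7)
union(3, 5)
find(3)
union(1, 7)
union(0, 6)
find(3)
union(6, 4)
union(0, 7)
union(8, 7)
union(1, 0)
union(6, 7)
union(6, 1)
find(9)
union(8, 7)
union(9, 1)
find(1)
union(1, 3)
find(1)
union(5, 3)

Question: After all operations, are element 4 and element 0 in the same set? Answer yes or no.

Step 1: find(7) -> no change; set of 7 is {7}
Step 2: find(3) -> no change; set of 3 is {3}
Step 3: union(9, 5) -> merged; set of 9 now {5, 9}
Step 4: find(5) -> no change; set of 5 is {5, 9}
Step 5: union(6, 3) -> merged; set of 6 now {3, 6}
Step 6: union(3, 7) -> merged; set of 3 now {3, 6, 7}
Step 7: union(3, 5) -> merged; set of 3 now {3, 5, 6, 7, 9}
Step 8: find(3) -> no change; set of 3 is {3, 5, 6, 7, 9}
Step 9: union(1, 7) -> merged; set of 1 now {1, 3, 5, 6, 7, 9}
Step 10: union(0, 6) -> merged; set of 0 now {0, 1, 3, 5, 6, 7, 9}
Step 11: find(3) -> no change; set of 3 is {0, 1, 3, 5, 6, 7, 9}
Step 12: union(6, 4) -> merged; set of 6 now {0, 1, 3, 4, 5, 6, 7, 9}
Step 13: union(0, 7) -> already same set; set of 0 now {0, 1, 3, 4, 5, 6, 7, 9}
Step 14: union(8, 7) -> merged; set of 8 now {0, 1, 3, 4, 5, 6, 7, 8, 9}
Step 15: union(1, 0) -> already same set; set of 1 now {0, 1, 3, 4, 5, 6, 7, 8, 9}
Step 16: union(6, 7) -> already same set; set of 6 now {0, 1, 3, 4, 5, 6, 7, 8, 9}
Step 17: union(6, 1) -> already same set; set of 6 now {0, 1, 3, 4, 5, 6, 7, 8, 9}
Step 18: find(9) -> no change; set of 9 is {0, 1, 3, 4, 5, 6, 7, 8, 9}
Step 19: union(8, 7) -> already same set; set of 8 now {0, 1, 3, 4, 5, 6, 7, 8, 9}
Step 20: union(9, 1) -> already same set; set of 9 now {0, 1, 3, 4, 5, 6, 7, 8, 9}
Step 21: find(1) -> no change; set of 1 is {0, 1, 3, 4, 5, 6, 7, 8, 9}
Step 22: union(1, 3) -> already same set; set of 1 now {0, 1, 3, 4, 5, 6, 7, 8, 9}
Step 23: find(1) -> no change; set of 1 is {0, 1, 3, 4, 5, 6, 7, 8, 9}
Step 24: union(5, 3) -> already same set; set of 5 now {0, 1, 3, 4, 5, 6, 7, 8, 9}
Set of 4: {0, 1, 3, 4, 5, 6, 7, 8, 9}; 0 is a member.

Answer: yes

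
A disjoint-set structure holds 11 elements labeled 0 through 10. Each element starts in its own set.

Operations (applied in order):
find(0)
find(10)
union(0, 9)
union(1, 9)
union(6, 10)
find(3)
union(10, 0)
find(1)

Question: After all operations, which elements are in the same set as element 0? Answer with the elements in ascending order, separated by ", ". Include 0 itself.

Step 1: find(0) -> no change; set of 0 is {0}
Step 2: find(10) -> no change; set of 10 is {10}
Step 3: union(0, 9) -> merged; set of 0 now {0, 9}
Step 4: union(1, 9) -> merged; set of 1 now {0, 1, 9}
Step 5: union(6, 10) -> merged; set of 6 now {6, 10}
Step 6: find(3) -> no change; set of 3 is {3}
Step 7: union(10, 0) -> merged; set of 10 now {0, 1, 6, 9, 10}
Step 8: find(1) -> no change; set of 1 is {0, 1, 6, 9, 10}
Component of 0: {0, 1, 6, 9, 10}

Answer: 0, 1, 6, 9, 10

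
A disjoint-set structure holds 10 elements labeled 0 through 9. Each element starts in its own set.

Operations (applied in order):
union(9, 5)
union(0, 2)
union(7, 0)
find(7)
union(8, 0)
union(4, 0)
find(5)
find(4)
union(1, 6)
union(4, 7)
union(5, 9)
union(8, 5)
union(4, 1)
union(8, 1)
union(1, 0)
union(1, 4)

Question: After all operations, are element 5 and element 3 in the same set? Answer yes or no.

Step 1: union(9, 5) -> merged; set of 9 now {5, 9}
Step 2: union(0, 2) -> merged; set of 0 now {0, 2}
Step 3: union(7, 0) -> merged; set of 7 now {0, 2, 7}
Step 4: find(7) -> no change; set of 7 is {0, 2, 7}
Step 5: union(8, 0) -> merged; set of 8 now {0, 2, 7, 8}
Step 6: union(4, 0) -> merged; set of 4 now {0, 2, 4, 7, 8}
Step 7: find(5) -> no change; set of 5 is {5, 9}
Step 8: find(4) -> no change; set of 4 is {0, 2, 4, 7, 8}
Step 9: union(1, 6) -> merged; set of 1 now {1, 6}
Step 10: union(4, 7) -> already same set; set of 4 now {0, 2, 4, 7, 8}
Step 11: union(5, 9) -> already same set; set of 5 now {5, 9}
Step 12: union(8, 5) -> merged; set of 8 now {0, 2, 4, 5, 7, 8, 9}
Step 13: union(4, 1) -> merged; set of 4 now {0, 1, 2, 4, 5, 6, 7, 8, 9}
Step 14: union(8, 1) -> already same set; set of 8 now {0, 1, 2, 4, 5, 6, 7, 8, 9}
Step 15: union(1, 0) -> already same set; set of 1 now {0, 1, 2, 4, 5, 6, 7, 8, 9}
Step 16: union(1, 4) -> already same set; set of 1 now {0, 1, 2, 4, 5, 6, 7, 8, 9}
Set of 5: {0, 1, 2, 4, 5, 6, 7, 8, 9}; 3 is not a member.

Answer: no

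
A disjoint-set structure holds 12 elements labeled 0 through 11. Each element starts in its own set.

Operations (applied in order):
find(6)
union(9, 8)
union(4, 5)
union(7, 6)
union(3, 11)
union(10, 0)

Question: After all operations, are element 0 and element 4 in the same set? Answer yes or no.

Answer: no

Derivation:
Step 1: find(6) -> no change; set of 6 is {6}
Step 2: union(9, 8) -> merged; set of 9 now {8, 9}
Step 3: union(4, 5) -> merged; set of 4 now {4, 5}
Step 4: union(7, 6) -> merged; set of 7 now {6, 7}
Step 5: union(3, 11) -> merged; set of 3 now {3, 11}
Step 6: union(10, 0) -> merged; set of 10 now {0, 10}
Set of 0: {0, 10}; 4 is not a member.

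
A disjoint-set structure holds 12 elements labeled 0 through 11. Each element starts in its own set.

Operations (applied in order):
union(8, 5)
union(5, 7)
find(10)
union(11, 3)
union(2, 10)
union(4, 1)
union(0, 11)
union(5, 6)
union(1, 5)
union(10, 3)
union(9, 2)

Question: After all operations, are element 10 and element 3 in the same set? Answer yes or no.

Answer: yes

Derivation:
Step 1: union(8, 5) -> merged; set of 8 now {5, 8}
Step 2: union(5, 7) -> merged; set of 5 now {5, 7, 8}
Step 3: find(10) -> no change; set of 10 is {10}
Step 4: union(11, 3) -> merged; set of 11 now {3, 11}
Step 5: union(2, 10) -> merged; set of 2 now {2, 10}
Step 6: union(4, 1) -> merged; set of 4 now {1, 4}
Step 7: union(0, 11) -> merged; set of 0 now {0, 3, 11}
Step 8: union(5, 6) -> merged; set of 5 now {5, 6, 7, 8}
Step 9: union(1, 5) -> merged; set of 1 now {1, 4, 5, 6, 7, 8}
Step 10: union(10, 3) -> merged; set of 10 now {0, 2, 3, 10, 11}
Step 11: union(9, 2) -> merged; set of 9 now {0, 2, 3, 9, 10, 11}
Set of 10: {0, 2, 3, 9, 10, 11}; 3 is a member.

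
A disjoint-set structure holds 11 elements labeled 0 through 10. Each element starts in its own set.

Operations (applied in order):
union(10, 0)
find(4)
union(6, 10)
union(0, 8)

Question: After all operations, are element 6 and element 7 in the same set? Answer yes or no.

Step 1: union(10, 0) -> merged; set of 10 now {0, 10}
Step 2: find(4) -> no change; set of 4 is {4}
Step 3: union(6, 10) -> merged; set of 6 now {0, 6, 10}
Step 4: union(0, 8) -> merged; set of 0 now {0, 6, 8, 10}
Set of 6: {0, 6, 8, 10}; 7 is not a member.

Answer: no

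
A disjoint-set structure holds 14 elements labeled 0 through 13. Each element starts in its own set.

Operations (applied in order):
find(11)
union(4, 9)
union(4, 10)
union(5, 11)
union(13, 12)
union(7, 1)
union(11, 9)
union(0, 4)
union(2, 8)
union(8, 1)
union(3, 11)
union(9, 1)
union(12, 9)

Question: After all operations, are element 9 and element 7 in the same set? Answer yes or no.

Step 1: find(11) -> no change; set of 11 is {11}
Step 2: union(4, 9) -> merged; set of 4 now {4, 9}
Step 3: union(4, 10) -> merged; set of 4 now {4, 9, 10}
Step 4: union(5, 11) -> merged; set of 5 now {5, 11}
Step 5: union(13, 12) -> merged; set of 13 now {12, 13}
Step 6: union(7, 1) -> merged; set of 7 now {1, 7}
Step 7: union(11, 9) -> merged; set of 11 now {4, 5, 9, 10, 11}
Step 8: union(0, 4) -> merged; set of 0 now {0, 4, 5, 9, 10, 11}
Step 9: union(2, 8) -> merged; set of 2 now {2, 8}
Step 10: union(8, 1) -> merged; set of 8 now {1, 2, 7, 8}
Step 11: union(3, 11) -> merged; set of 3 now {0, 3, 4, 5, 9, 10, 11}
Step 12: union(9, 1) -> merged; set of 9 now {0, 1, 2, 3, 4, 5, 7, 8, 9, 10, 11}
Step 13: union(12, 9) -> merged; set of 12 now {0, 1, 2, 3, 4, 5, 7, 8, 9, 10, 11, 12, 13}
Set of 9: {0, 1, 2, 3, 4, 5, 7, 8, 9, 10, 11, 12, 13}; 7 is a member.

Answer: yes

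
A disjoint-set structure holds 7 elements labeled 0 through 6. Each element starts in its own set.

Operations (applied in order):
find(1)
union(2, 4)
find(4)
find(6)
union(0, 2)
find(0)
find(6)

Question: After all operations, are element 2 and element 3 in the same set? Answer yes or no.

Answer: no

Derivation:
Step 1: find(1) -> no change; set of 1 is {1}
Step 2: union(2, 4) -> merged; set of 2 now {2, 4}
Step 3: find(4) -> no change; set of 4 is {2, 4}
Step 4: find(6) -> no change; set of 6 is {6}
Step 5: union(0, 2) -> merged; set of 0 now {0, 2, 4}
Step 6: find(0) -> no change; set of 0 is {0, 2, 4}
Step 7: find(6) -> no change; set of 6 is {6}
Set of 2: {0, 2, 4}; 3 is not a member.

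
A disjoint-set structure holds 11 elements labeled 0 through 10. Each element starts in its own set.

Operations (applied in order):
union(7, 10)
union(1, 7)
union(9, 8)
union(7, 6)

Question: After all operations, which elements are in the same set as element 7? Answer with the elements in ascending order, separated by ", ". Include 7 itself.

Step 1: union(7, 10) -> merged; set of 7 now {7, 10}
Step 2: union(1, 7) -> merged; set of 1 now {1, 7, 10}
Step 3: union(9, 8) -> merged; set of 9 now {8, 9}
Step 4: union(7, 6) -> merged; set of 7 now {1, 6, 7, 10}
Component of 7: {1, 6, 7, 10}

Answer: 1, 6, 7, 10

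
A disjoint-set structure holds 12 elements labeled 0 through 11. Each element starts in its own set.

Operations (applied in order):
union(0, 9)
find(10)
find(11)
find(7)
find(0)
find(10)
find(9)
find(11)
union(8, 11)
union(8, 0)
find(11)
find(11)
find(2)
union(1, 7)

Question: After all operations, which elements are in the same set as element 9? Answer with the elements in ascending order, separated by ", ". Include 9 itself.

Answer: 0, 8, 9, 11

Derivation:
Step 1: union(0, 9) -> merged; set of 0 now {0, 9}
Step 2: find(10) -> no change; set of 10 is {10}
Step 3: find(11) -> no change; set of 11 is {11}
Step 4: find(7) -> no change; set of 7 is {7}
Step 5: find(0) -> no change; set of 0 is {0, 9}
Step 6: find(10) -> no change; set of 10 is {10}
Step 7: find(9) -> no change; set of 9 is {0, 9}
Step 8: find(11) -> no change; set of 11 is {11}
Step 9: union(8, 11) -> merged; set of 8 now {8, 11}
Step 10: union(8, 0) -> merged; set of 8 now {0, 8, 9, 11}
Step 11: find(11) -> no change; set of 11 is {0, 8, 9, 11}
Step 12: find(11) -> no change; set of 11 is {0, 8, 9, 11}
Step 13: find(2) -> no change; set of 2 is {2}
Step 14: union(1, 7) -> merged; set of 1 now {1, 7}
Component of 9: {0, 8, 9, 11}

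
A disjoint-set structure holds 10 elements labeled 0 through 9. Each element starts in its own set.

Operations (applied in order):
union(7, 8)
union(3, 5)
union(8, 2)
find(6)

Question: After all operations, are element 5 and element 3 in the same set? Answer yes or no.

Answer: yes

Derivation:
Step 1: union(7, 8) -> merged; set of 7 now {7, 8}
Step 2: union(3, 5) -> merged; set of 3 now {3, 5}
Step 3: union(8, 2) -> merged; set of 8 now {2, 7, 8}
Step 4: find(6) -> no change; set of 6 is {6}
Set of 5: {3, 5}; 3 is a member.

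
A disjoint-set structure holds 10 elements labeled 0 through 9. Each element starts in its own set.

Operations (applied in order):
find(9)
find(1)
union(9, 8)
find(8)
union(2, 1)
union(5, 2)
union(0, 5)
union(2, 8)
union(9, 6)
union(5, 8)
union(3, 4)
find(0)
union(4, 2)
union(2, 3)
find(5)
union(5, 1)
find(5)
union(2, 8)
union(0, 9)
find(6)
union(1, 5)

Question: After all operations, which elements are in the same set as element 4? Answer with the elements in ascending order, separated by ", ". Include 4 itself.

Answer: 0, 1, 2, 3, 4, 5, 6, 8, 9

Derivation:
Step 1: find(9) -> no change; set of 9 is {9}
Step 2: find(1) -> no change; set of 1 is {1}
Step 3: union(9, 8) -> merged; set of 9 now {8, 9}
Step 4: find(8) -> no change; set of 8 is {8, 9}
Step 5: union(2, 1) -> merged; set of 2 now {1, 2}
Step 6: union(5, 2) -> merged; set of 5 now {1, 2, 5}
Step 7: union(0, 5) -> merged; set of 0 now {0, 1, 2, 5}
Step 8: union(2, 8) -> merged; set of 2 now {0, 1, 2, 5, 8, 9}
Step 9: union(9, 6) -> merged; set of 9 now {0, 1, 2, 5, 6, 8, 9}
Step 10: union(5, 8) -> already same set; set of 5 now {0, 1, 2, 5, 6, 8, 9}
Step 11: union(3, 4) -> merged; set of 3 now {3, 4}
Step 12: find(0) -> no change; set of 0 is {0, 1, 2, 5, 6, 8, 9}
Step 13: union(4, 2) -> merged; set of 4 now {0, 1, 2, 3, 4, 5, 6, 8, 9}
Step 14: union(2, 3) -> already same set; set of 2 now {0, 1, 2, 3, 4, 5, 6, 8, 9}
Step 15: find(5) -> no change; set of 5 is {0, 1, 2, 3, 4, 5, 6, 8, 9}
Step 16: union(5, 1) -> already same set; set of 5 now {0, 1, 2, 3, 4, 5, 6, 8, 9}
Step 17: find(5) -> no change; set of 5 is {0, 1, 2, 3, 4, 5, 6, 8, 9}
Step 18: union(2, 8) -> already same set; set of 2 now {0, 1, 2, 3, 4, 5, 6, 8, 9}
Step 19: union(0, 9) -> already same set; set of 0 now {0, 1, 2, 3, 4, 5, 6, 8, 9}
Step 20: find(6) -> no change; set of 6 is {0, 1, 2, 3, 4, 5, 6, 8, 9}
Step 21: union(1, 5) -> already same set; set of 1 now {0, 1, 2, 3, 4, 5, 6, 8, 9}
Component of 4: {0, 1, 2, 3, 4, 5, 6, 8, 9}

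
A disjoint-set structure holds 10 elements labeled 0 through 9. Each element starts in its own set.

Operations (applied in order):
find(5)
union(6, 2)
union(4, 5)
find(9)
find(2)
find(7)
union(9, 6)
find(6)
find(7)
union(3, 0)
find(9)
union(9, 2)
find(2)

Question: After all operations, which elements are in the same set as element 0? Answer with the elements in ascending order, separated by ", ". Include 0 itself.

Answer: 0, 3

Derivation:
Step 1: find(5) -> no change; set of 5 is {5}
Step 2: union(6, 2) -> merged; set of 6 now {2, 6}
Step 3: union(4, 5) -> merged; set of 4 now {4, 5}
Step 4: find(9) -> no change; set of 9 is {9}
Step 5: find(2) -> no change; set of 2 is {2, 6}
Step 6: find(7) -> no change; set of 7 is {7}
Step 7: union(9, 6) -> merged; set of 9 now {2, 6, 9}
Step 8: find(6) -> no change; set of 6 is {2, 6, 9}
Step 9: find(7) -> no change; set of 7 is {7}
Step 10: union(3, 0) -> merged; set of 3 now {0, 3}
Step 11: find(9) -> no change; set of 9 is {2, 6, 9}
Step 12: union(9, 2) -> already same set; set of 9 now {2, 6, 9}
Step 13: find(2) -> no change; set of 2 is {2, 6, 9}
Component of 0: {0, 3}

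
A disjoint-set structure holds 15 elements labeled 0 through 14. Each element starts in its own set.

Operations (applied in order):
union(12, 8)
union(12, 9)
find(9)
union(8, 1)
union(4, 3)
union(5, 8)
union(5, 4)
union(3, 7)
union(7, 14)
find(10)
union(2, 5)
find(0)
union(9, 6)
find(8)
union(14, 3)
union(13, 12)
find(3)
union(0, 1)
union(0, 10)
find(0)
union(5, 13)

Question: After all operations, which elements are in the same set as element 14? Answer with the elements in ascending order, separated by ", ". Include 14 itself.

Step 1: union(12, 8) -> merged; set of 12 now {8, 12}
Step 2: union(12, 9) -> merged; set of 12 now {8, 9, 12}
Step 3: find(9) -> no change; set of 9 is {8, 9, 12}
Step 4: union(8, 1) -> merged; set of 8 now {1, 8, 9, 12}
Step 5: union(4, 3) -> merged; set of 4 now {3, 4}
Step 6: union(5, 8) -> merged; set of 5 now {1, 5, 8, 9, 12}
Step 7: union(5, 4) -> merged; set of 5 now {1, 3, 4, 5, 8, 9, 12}
Step 8: union(3, 7) -> merged; set of 3 now {1, 3, 4, 5, 7, 8, 9, 12}
Step 9: union(7, 14) -> merged; set of 7 now {1, 3, 4, 5, 7, 8, 9, 12, 14}
Step 10: find(10) -> no change; set of 10 is {10}
Step 11: union(2, 5) -> merged; set of 2 now {1, 2, 3, 4, 5, 7, 8, 9, 12, 14}
Step 12: find(0) -> no change; set of 0 is {0}
Step 13: union(9, 6) -> merged; set of 9 now {1, 2, 3, 4, 5, 6, 7, 8, 9, 12, 14}
Step 14: find(8) -> no change; set of 8 is {1, 2, 3, 4, 5, 6, 7, 8, 9, 12, 14}
Step 15: union(14, 3) -> already same set; set of 14 now {1, 2, 3, 4, 5, 6, 7, 8, 9, 12, 14}
Step 16: union(13, 12) -> merged; set of 13 now {1, 2, 3, 4, 5, 6, 7, 8, 9, 12, 13, 14}
Step 17: find(3) -> no change; set of 3 is {1, 2, 3, 4, 5, 6, 7, 8, 9, 12, 13, 14}
Step 18: union(0, 1) -> merged; set of 0 now {0, 1, 2, 3, 4, 5, 6, 7, 8, 9, 12, 13, 14}
Step 19: union(0, 10) -> merged; set of 0 now {0, 1, 2, 3, 4, 5, 6, 7, 8, 9, 10, 12, 13, 14}
Step 20: find(0) -> no change; set of 0 is {0, 1, 2, 3, 4, 5, 6, 7, 8, 9, 10, 12, 13, 14}
Step 21: union(5, 13) -> already same set; set of 5 now {0, 1, 2, 3, 4, 5, 6, 7, 8, 9, 10, 12, 13, 14}
Component of 14: {0, 1, 2, 3, 4, 5, 6, 7, 8, 9, 10, 12, 13, 14}

Answer: 0, 1, 2, 3, 4, 5, 6, 7, 8, 9, 10, 12, 13, 14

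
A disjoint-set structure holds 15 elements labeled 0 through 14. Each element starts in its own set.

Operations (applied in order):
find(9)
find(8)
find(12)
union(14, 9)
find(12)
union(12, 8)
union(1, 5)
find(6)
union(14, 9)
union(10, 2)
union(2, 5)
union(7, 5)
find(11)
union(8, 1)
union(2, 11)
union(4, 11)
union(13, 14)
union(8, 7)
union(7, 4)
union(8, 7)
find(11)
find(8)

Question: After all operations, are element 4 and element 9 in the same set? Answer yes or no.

Answer: no

Derivation:
Step 1: find(9) -> no change; set of 9 is {9}
Step 2: find(8) -> no change; set of 8 is {8}
Step 3: find(12) -> no change; set of 12 is {12}
Step 4: union(14, 9) -> merged; set of 14 now {9, 14}
Step 5: find(12) -> no change; set of 12 is {12}
Step 6: union(12, 8) -> merged; set of 12 now {8, 12}
Step 7: union(1, 5) -> merged; set of 1 now {1, 5}
Step 8: find(6) -> no change; set of 6 is {6}
Step 9: union(14, 9) -> already same set; set of 14 now {9, 14}
Step 10: union(10, 2) -> merged; set of 10 now {2, 10}
Step 11: union(2, 5) -> merged; set of 2 now {1, 2, 5, 10}
Step 12: union(7, 5) -> merged; set of 7 now {1, 2, 5, 7, 10}
Step 13: find(11) -> no change; set of 11 is {11}
Step 14: union(8, 1) -> merged; set of 8 now {1, 2, 5, 7, 8, 10, 12}
Step 15: union(2, 11) -> merged; set of 2 now {1, 2, 5, 7, 8, 10, 11, 12}
Step 16: union(4, 11) -> merged; set of 4 now {1, 2, 4, 5, 7, 8, 10, 11, 12}
Step 17: union(13, 14) -> merged; set of 13 now {9, 13, 14}
Step 18: union(8, 7) -> already same set; set of 8 now {1, 2, 4, 5, 7, 8, 10, 11, 12}
Step 19: union(7, 4) -> already same set; set of 7 now {1, 2, 4, 5, 7, 8, 10, 11, 12}
Step 20: union(8, 7) -> already same set; set of 8 now {1, 2, 4, 5, 7, 8, 10, 11, 12}
Step 21: find(11) -> no change; set of 11 is {1, 2, 4, 5, 7, 8, 10, 11, 12}
Step 22: find(8) -> no change; set of 8 is {1, 2, 4, 5, 7, 8, 10, 11, 12}
Set of 4: {1, 2, 4, 5, 7, 8, 10, 11, 12}; 9 is not a member.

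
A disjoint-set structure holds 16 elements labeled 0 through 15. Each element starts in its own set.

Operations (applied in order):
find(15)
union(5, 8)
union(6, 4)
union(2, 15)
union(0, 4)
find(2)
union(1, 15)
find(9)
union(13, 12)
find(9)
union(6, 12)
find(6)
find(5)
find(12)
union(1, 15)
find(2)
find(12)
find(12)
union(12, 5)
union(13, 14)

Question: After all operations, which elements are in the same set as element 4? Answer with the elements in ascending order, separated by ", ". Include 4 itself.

Step 1: find(15) -> no change; set of 15 is {15}
Step 2: union(5, 8) -> merged; set of 5 now {5, 8}
Step 3: union(6, 4) -> merged; set of 6 now {4, 6}
Step 4: union(2, 15) -> merged; set of 2 now {2, 15}
Step 5: union(0, 4) -> merged; set of 0 now {0, 4, 6}
Step 6: find(2) -> no change; set of 2 is {2, 15}
Step 7: union(1, 15) -> merged; set of 1 now {1, 2, 15}
Step 8: find(9) -> no change; set of 9 is {9}
Step 9: union(13, 12) -> merged; set of 13 now {12, 13}
Step 10: find(9) -> no change; set of 9 is {9}
Step 11: union(6, 12) -> merged; set of 6 now {0, 4, 6, 12, 13}
Step 12: find(6) -> no change; set of 6 is {0, 4, 6, 12, 13}
Step 13: find(5) -> no change; set of 5 is {5, 8}
Step 14: find(12) -> no change; set of 12 is {0, 4, 6, 12, 13}
Step 15: union(1, 15) -> already same set; set of 1 now {1, 2, 15}
Step 16: find(2) -> no change; set of 2 is {1, 2, 15}
Step 17: find(12) -> no change; set of 12 is {0, 4, 6, 12, 13}
Step 18: find(12) -> no change; set of 12 is {0, 4, 6, 12, 13}
Step 19: union(12, 5) -> merged; set of 12 now {0, 4, 5, 6, 8, 12, 13}
Step 20: union(13, 14) -> merged; set of 13 now {0, 4, 5, 6, 8, 12, 13, 14}
Component of 4: {0, 4, 5, 6, 8, 12, 13, 14}

Answer: 0, 4, 5, 6, 8, 12, 13, 14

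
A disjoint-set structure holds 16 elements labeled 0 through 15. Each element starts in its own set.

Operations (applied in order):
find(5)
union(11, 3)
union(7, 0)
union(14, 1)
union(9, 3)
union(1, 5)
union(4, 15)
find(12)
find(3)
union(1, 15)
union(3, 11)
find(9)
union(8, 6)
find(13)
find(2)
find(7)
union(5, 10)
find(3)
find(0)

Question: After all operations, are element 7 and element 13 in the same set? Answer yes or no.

Answer: no

Derivation:
Step 1: find(5) -> no change; set of 5 is {5}
Step 2: union(11, 3) -> merged; set of 11 now {3, 11}
Step 3: union(7, 0) -> merged; set of 7 now {0, 7}
Step 4: union(14, 1) -> merged; set of 14 now {1, 14}
Step 5: union(9, 3) -> merged; set of 9 now {3, 9, 11}
Step 6: union(1, 5) -> merged; set of 1 now {1, 5, 14}
Step 7: union(4, 15) -> merged; set of 4 now {4, 15}
Step 8: find(12) -> no change; set of 12 is {12}
Step 9: find(3) -> no change; set of 3 is {3, 9, 11}
Step 10: union(1, 15) -> merged; set of 1 now {1, 4, 5, 14, 15}
Step 11: union(3, 11) -> already same set; set of 3 now {3, 9, 11}
Step 12: find(9) -> no change; set of 9 is {3, 9, 11}
Step 13: union(8, 6) -> merged; set of 8 now {6, 8}
Step 14: find(13) -> no change; set of 13 is {13}
Step 15: find(2) -> no change; set of 2 is {2}
Step 16: find(7) -> no change; set of 7 is {0, 7}
Step 17: union(5, 10) -> merged; set of 5 now {1, 4, 5, 10, 14, 15}
Step 18: find(3) -> no change; set of 3 is {3, 9, 11}
Step 19: find(0) -> no change; set of 0 is {0, 7}
Set of 7: {0, 7}; 13 is not a member.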